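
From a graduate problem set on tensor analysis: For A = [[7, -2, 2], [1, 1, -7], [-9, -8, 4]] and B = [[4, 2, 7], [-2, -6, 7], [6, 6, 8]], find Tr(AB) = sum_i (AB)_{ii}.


Tr(AB) = sum_i (AB)_{ii} where (AB)_{ii} = sum_k A_{ik} B_{ki}.
(AB)_{11} = 7*4 + -2*-2 + 2*6 = 44
(AB)_{22} = 1*2 + 1*-6 + -7*6 = -46
(AB)_{33} = -9*7 + -8*7 + 4*8 = -87
Tr(AB) = 44 + -46 + -87 = -89

-89


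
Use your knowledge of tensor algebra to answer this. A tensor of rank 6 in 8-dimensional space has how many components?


The number of components of a rank-r tensor in d dimensions is d^r.
Here d = 8 and r = 6.
8^6 = 262144

262144


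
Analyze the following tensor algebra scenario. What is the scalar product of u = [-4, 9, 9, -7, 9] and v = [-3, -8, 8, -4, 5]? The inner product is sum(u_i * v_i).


The inner product u . v = sum of u_i * v_i.
Term-by-term: -4 * -3, 9 * -8, 9 * 8, -7 * -4, 9 * 5
Products: 12, -72, 72, 28, 45
Sum = 12 + -72 + 72 + 28 + 45 = 85

85


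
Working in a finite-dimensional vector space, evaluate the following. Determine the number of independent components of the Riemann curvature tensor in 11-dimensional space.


The Riemann tensor in d dimensions has d^2(d^2 - 1)/12 independent components.
d = 11, so d^2 = 121
d^2 - 1 = 120
d^2(d^2 - 1) = 121 * 120 = 14520
Divide by 12: 14520 / 12 = 1210

1210


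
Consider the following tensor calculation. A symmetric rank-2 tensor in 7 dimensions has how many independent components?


A symmetric rank-2 tensor in d dimensions has d(d+1)/2 independent components.
d = 7
d(d+1)/2 = 7 * 8 / 2 = 56 / 2 = 28

28


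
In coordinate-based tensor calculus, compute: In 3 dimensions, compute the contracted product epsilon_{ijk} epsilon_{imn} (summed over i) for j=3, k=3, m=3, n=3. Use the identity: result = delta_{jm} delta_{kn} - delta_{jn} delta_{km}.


Using the identity: epsilon_{ijk} epsilon_{imn} = delta_{jm} delta_{kn} - delta_{jn} delta_{km}.
delta_{33} = 1
delta_{33} = 1
delta_{33} = 1
delta_{33} = 1
Result = 1 * 1 - 1 * 1 = 1 - 1 = 0

0


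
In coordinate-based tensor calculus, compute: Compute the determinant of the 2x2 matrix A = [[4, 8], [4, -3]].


For a 2x2 matrix [[a, b], [c, d]], det = a*d - b*c.
a = 4, b = 8, c = 4, d = -3
a*d = 4 * -3 = -12
b*c = 8 * 4 = 32
det = -12 - 32 = -44

-44


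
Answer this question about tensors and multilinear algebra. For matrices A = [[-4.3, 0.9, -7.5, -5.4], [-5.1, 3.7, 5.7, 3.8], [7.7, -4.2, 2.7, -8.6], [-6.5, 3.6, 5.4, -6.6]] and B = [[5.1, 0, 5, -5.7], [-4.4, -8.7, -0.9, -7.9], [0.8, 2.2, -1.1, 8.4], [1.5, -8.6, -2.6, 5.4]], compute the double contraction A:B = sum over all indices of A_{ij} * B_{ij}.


A:B = sum over all i,j of A_{ij} * B_{ij}.
Row 1: -4.3*5.1=-21.93, 0.9*0=0, -7.5*5=-37.5, -5.4*-5.7=30.78 => row sum = -28.65
Row 2: -5.1*-4.4=22.44, 3.7*-8.7=-32.19, 5.7*-0.9=-5.13, 3.8*-7.9=-30.02 => row sum = -44.9
Row 3: 7.7*0.8=6.16, -4.2*2.2=-9.24, 2.7*-1.1=-2.97, -8.6*8.4=-72.24 => row sum = -78.29
Row 4: -6.5*1.5=-9.75, 3.6*-8.6=-30.96, 5.4*-2.6=-14.04, -6.6*5.4=-35.64 => row sum = -90.39
Total = -28.65 + -44.9 + -78.29 + -90.39 = -242.23

-242.23


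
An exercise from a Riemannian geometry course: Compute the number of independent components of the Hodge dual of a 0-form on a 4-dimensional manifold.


The Hodge dual of a p-form on an n-dimensional manifold is an (n-p)-form.
n = 4, p = 0, so dual degree = 4 - 0 = 4
The number of components is C(n, n-p) = C(4, 4) = 1

1


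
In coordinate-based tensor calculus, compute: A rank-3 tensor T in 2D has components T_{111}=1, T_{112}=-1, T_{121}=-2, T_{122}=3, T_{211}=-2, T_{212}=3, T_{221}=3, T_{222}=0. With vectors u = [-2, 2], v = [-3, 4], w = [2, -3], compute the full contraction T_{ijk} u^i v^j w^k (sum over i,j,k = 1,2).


S = sum over i,j,k of T_{ijk} u_i v_j w_k. Expanding all 8 terms:
T_{111}*u_1*v_1*w_1 = 1*-2*-3*2 = 12  (running total: 12)
T_{112}*u_1*v_1*w_2 = -1*-2*-3*-3 = 18  (running total: 30)
T_{121}*u_1*v_2*w_1 = -2*-2*4*2 = 32  (running total: 62)
T_{122}*u_1*v_2*w_2 = 3*-2*4*-3 = 72  (running total: 134)
T_{211}*u_2*v_1*w_1 = -2*2*-3*2 = 24  (running total: 158)
T_{212}*u_2*v_1*w_2 = 3*2*-3*-3 = 54  (running total: 212)
T_{221}*u_2*v_2*w_1 = 3*2*4*2 = 48  (running total: 260)
T_{222}*u_2*v_2*w_2 = 0*2*4*-3 = 0  (running total: 260)
S = 260

260


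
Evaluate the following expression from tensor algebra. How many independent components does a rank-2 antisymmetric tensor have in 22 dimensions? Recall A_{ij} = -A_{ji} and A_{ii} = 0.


An antisymmetric rank-2 tensor satisfies A_{ij} = -A_{ji}, so diagonal entries are zero.
The independent components are the upper-triangular entries: C(n, 2) = n(n-1)/2.
n = 22
C(22, 2) = 22 * 21 / 2 = 462 / 2 = 231

231


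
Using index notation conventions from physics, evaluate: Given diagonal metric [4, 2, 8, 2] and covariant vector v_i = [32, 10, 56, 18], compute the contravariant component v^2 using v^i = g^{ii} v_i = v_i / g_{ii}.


To raise an index with a diagonal metric: v^i = v_i / g_{ii}.
For index 2: v_2 = 10, g_{22} = 2
v^2 = 10 / 2 = 5

5


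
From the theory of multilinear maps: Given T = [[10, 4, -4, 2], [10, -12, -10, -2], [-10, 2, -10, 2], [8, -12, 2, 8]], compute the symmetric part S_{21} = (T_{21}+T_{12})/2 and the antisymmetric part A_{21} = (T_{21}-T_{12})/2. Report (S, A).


T_{21} = 10
T_{12} = 4
S_{21} = (10 + 4)/2 = 14/2 = 7
A_{21} = (10 - 4)/2 = 6/2 = 3
Check: S + A = 7 + 3 = 10 = T_{21}.

(7, 3)


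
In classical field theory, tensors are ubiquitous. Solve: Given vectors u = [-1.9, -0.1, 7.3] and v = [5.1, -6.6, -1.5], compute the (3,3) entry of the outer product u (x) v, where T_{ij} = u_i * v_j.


The outer product entry T_{ij} = u_i * v_j.
We need i=3, j=3.
u_3 = 7.3, v_3 = -1.5
T_{3,3} = 7.3 * -1.5 = -10.95

-10.95


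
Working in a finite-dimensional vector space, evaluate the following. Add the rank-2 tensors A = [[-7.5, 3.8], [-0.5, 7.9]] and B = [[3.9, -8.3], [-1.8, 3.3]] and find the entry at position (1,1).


Tensor addition is component-wise: (A + B)_{ij} = A_{ij} + B_{ij}.
A_{11} = -7.5
B_{11} = 3.9
(A + B)_{11} = -7.5 + 3.9 = -3.6

-3.6


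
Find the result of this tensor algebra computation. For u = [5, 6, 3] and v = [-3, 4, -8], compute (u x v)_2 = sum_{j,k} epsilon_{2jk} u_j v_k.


(u x v)_2 = sum_{j,k} epsilon_{2jk} u_j v_k. Only permutations of (1,2,3) contribute; the two non-zero terms are:
eps_{213} u_1 v_3 = -1 * 5 * -8 = 40
eps_{231} u_3 v_1 = 1 * 3 * -3 = -9
(u x v)_2 = 31

31


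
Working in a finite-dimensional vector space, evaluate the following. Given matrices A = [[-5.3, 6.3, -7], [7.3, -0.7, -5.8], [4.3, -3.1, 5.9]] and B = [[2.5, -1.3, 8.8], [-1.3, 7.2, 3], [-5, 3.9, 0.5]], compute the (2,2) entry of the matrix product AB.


(AB)_{ij} = sum_k A_{ik} B_{kj}.
For i=2, j=2:
A_{21} * B_{12} = 7.3 * -1.3 = -9.49
A_{22} * B_{22} = -0.7 * 7.2 = -5.04
A_{23} * B_{32} = -5.8 * 3.9 = -22.62
Sum = -9.49 + -5.04 + -22.62 = -37.15

-37.15


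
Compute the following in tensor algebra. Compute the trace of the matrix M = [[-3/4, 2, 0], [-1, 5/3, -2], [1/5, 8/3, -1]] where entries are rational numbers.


The trace is the sum of diagonal entries.
Diagonal: M[1,1] = -3/4, M[2,2] = 5/3, M[3,3] = -1
Tr(M) = -3/4 + 5/3 + -1
Computing step by step:
After adding M[1,1]: -3/4
After adding M[2,2]: 11/12
After adding M[3,3]: -1/12
Tr(M) = -1/12

-1/12


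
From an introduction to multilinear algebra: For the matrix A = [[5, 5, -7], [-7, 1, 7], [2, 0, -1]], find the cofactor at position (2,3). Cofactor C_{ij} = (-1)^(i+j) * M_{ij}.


To find cofactor C_{23}, delete row 2 and column 3.
The resulting 2x2 submatrix is: [[5, 5], [2, 0]]
Minor M_{23} = 5*0 - 5*2
  = 0 - 10 = -10
Sign = (-1)^(2+3) = (-1)^5 = -1
Cofactor C_{23} = -1 * -10 = 10

10


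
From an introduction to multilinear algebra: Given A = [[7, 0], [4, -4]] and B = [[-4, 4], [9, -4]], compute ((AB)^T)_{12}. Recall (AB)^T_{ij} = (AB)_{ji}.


(AB)^T_{ij} = (AB)_{ji} = sum_k A_{jk} B_{ki}.
For i=1, j=2 we need (AB)_{21}:
A_{21} * B_{11} = 4 * -4 = -16
A_{22} * B_{21} = -4 * 9 = -36
Sum = -16 + -36 = -52

-52


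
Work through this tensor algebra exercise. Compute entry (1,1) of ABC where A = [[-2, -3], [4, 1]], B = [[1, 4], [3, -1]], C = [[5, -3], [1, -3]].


(ABC)_{11} = sum_m (AB)_{1m} C_{m1}. First compute row 1 of AB.
(AB)_{11} = -2*1 + -3*3 = -11
(AB)_{12} = -2*4 + -3*-1 = -5
Now contract with column 1 of C:
(AB)_{11} * C_{11} = -11 * 5 = -55
(AB)_{12} * C_{21} = -5 * 1 = -5
(ABC)_{11} = -55 + -5 = -60

-60


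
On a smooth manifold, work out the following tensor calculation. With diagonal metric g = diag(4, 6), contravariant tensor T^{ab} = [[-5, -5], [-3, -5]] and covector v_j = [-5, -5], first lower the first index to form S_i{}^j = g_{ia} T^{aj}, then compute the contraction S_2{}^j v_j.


Step 1: lower the first index. For a diagonal metric, g_{ia} T^{aj} = g_{ii} T^{ij} (no sum on i).
g_{22} = 6
S_2{}^1 = 6 * T^{21} = 6 * -3 = -18
S_2{}^2 = 6 * T^{22} = 6 * -5 = -30
Step 2: contract S_2{}^j with v_j.
S_2{}^1 * v_1 = -18 * -5 = 90
S_2{}^2 * v_2 = -30 * -5 = 150
Result = 90 + 150 = 240

240


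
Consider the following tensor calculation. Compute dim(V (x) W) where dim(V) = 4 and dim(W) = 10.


The dimension of a tensor product is the product of dimensions.
dim(V) = 4, dim(W) = 10
dim(V (x) W) = 4 * 10 = 40

40


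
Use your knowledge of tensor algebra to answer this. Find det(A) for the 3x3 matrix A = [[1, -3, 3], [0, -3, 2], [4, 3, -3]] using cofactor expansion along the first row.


Expanding along the first row, det(A) = a11*M_11 - a12*M_12 + a13*M_13, where M_1j is the (1,j) minor.
Minor M_11 = -3*-3 - 2*3 = 3
Minor M_12 = 0*-3 - 2*4 = -8
Minor M_13 = 0*3 - -3*4 = 12
det = 1*(3) - -3*(-8) + 3*(12)
    = 3 - 24 + 36
    = 15

15


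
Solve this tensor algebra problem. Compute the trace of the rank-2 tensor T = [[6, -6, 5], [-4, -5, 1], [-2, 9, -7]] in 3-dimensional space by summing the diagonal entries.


The contraction (trace) of a rank-2 tensor is the sum of its diagonal elements.
Diagonal entries: A[1,1] = 6, A[2,2] = -5, A[3,3] = -7
Tr(A) = 6 + -5 + -7 = -6

-6


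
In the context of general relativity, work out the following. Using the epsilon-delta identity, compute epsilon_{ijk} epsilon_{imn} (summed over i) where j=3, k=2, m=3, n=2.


Using the identity: epsilon_{ijk} epsilon_{imn} = delta_{jm} delta_{kn} - delta_{jn} delta_{km}.
delta_{33} = 1
delta_{22} = 1
delta_{32} = 0
delta_{23} = 0
Result = 1 * 1 - 0 * 0 = 1 - 0 = 1

1


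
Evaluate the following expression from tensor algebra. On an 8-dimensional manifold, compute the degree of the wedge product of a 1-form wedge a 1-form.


The degree of a wedge product is the sum of the degrees of the individual forms.
Degrees: 1, 1
Total degree = 1 + 1 = 2

2


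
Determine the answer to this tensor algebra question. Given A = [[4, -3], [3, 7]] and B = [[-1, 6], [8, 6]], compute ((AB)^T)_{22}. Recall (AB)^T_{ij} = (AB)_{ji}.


(AB)^T_{ij} = (AB)_{ji} = sum_k A_{jk} B_{ki}.
For i=2, j=2 we need (AB)_{22}:
A_{21} * B_{12} = 3 * 6 = 18
A_{22} * B_{22} = 7 * 6 = 42
Sum = 18 + 42 = 60

60


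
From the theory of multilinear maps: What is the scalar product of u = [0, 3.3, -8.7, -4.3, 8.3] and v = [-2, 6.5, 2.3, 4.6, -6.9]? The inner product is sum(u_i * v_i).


The inner product u . v = sum of u_i * v_i.
Term-by-term: 0 * -2, 3.3 * 6.5, -8.7 * 2.3, -4.3 * 4.6, 8.3 * -6.9
Products: 0, 21.45, -20.01, -19.78, -57.27
Sum = 0 + 21.45 + -20.01 + -19.78 + -57.27 = -75.61

-75.61


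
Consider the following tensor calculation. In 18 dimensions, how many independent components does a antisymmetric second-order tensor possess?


A antisymmetric rank-2 tensor in d dimensions has d(d-1)/2 independent components.
d = 18
d(d-1)/2 = 18 * 17 / 2 = 306 / 2 = 153

153


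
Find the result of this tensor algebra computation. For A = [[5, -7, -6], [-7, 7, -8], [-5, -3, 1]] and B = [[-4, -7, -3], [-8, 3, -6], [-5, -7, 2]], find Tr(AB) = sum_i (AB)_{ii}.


Tr(AB) = sum_i (AB)_{ii} where (AB)_{ii} = sum_k A_{ik} B_{ki}.
(AB)_{11} = 5*-4 + -7*-8 + -6*-5 = 66
(AB)_{22} = -7*-7 + 7*3 + -8*-7 = 126
(AB)_{33} = -5*-3 + -3*-6 + 1*2 = 35
Tr(AB) = 66 + 126 + 35 = 227

227


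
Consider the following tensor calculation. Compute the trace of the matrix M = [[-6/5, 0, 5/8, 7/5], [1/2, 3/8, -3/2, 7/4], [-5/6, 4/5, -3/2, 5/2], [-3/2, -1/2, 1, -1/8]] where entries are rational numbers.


The trace is the sum of diagonal entries.
Diagonal: M[1,1] = -6/5, M[2,2] = 3/8, M[3,3] = -3/2, M[4,4] = -1/8
Tr(M) = -6/5 + 3/8 + -3/2 + -1/8
Computing step by step:
After adding M[1,1]: -6/5
After adding M[2,2]: -33/40
After adding M[3,3]: -93/40
After adding M[4,4]: -49/20
Tr(M) = -49/20

-49/20


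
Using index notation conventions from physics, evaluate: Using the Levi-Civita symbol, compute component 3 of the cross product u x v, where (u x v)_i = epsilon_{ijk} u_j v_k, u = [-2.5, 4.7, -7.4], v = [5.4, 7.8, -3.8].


(u x v)_3 = sum_{j,k} epsilon_{3jk} u_j v_k. Only permutations of (1,2,3) contribute; the two non-zero terms are:
eps_{312} u_1 v_2 = 1 * -2.5 * 7.8 = -19.5
eps_{321} u_2 v_1 = -1 * 4.7 * 5.4 = -25.38
(u x v)_3 = -44.88

-44.88


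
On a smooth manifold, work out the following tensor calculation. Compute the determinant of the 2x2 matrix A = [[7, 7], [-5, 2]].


For a 2x2 matrix [[a, b], [c, d]], det = a*d - b*c.
a = 7, b = 7, c = -5, d = 2
a*d = 7 * 2 = 14
b*c = 7 * -5 = -35
det = 14 - -35 = 49

49


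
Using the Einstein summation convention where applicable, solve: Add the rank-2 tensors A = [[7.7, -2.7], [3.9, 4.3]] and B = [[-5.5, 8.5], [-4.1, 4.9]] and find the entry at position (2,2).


Tensor addition is component-wise: (A + B)_{ij} = A_{ij} + B_{ij}.
A_{22} = 4.3
B_{22} = 4.9
(A + B)_{22} = 4.3 + 4.9 = 9.2

9.2


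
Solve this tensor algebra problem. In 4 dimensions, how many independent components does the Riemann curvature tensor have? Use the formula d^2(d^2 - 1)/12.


The Riemann tensor in d dimensions has d^2(d^2 - 1)/12 independent components.
d = 4, so d^2 = 16
d^2 - 1 = 15
d^2(d^2 - 1) = 16 * 15 = 240
Divide by 12: 240 / 12 = 20

20


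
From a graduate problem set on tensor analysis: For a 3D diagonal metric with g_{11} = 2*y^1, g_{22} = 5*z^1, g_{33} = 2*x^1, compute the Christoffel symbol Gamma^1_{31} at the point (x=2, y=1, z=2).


For a diagonal metric, Gamma^k_{ij} = (1/2) g^{kk} (dg_{ik}/dx_j + dg_{jk}/dx_i - dg_{ij}/dx_k).
The metric is diagonal, so g_{ab} = 0 for a != b.
At the given point: g_{11} = 2, g_{22} = 10, g_{33} = 4
g^{11} = 1/2
dg_{31}/dx_1 = 0 (off-diagonal)
dg_{11}/dx_3 = dg_{11}/dx_3 = 0
dg_{31}/dx_1 = 0 (off-diagonal)
Numerator = 0 + 0 - 0 = 0
Gamma^1_{31} = 0 / (2 * 2) = 0

0


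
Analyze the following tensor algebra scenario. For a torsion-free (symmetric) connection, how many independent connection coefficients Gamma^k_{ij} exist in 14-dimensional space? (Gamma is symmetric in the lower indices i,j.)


Christoffel symbols Gamma^k_{ij} are symmetric in i,j, so there are d * d(d+1)/2 independent symbols.
d = 14
d(d+1)/2 = 14 * 15 / 2 = 105
Total = 14 * 105 = 1470

1470


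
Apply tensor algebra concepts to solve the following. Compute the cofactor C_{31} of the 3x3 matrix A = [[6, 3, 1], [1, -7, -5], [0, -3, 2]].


To find cofactor C_{31}, delete row 3 and column 1.
The resulting 2x2 submatrix is: [[3, 1], [-7, -5]]
Minor M_{31} = 3*-5 - 1*-7
  = -15 - -7 = -8
Sign = (-1)^(3+1) = (-1)^4 = 1
Cofactor C_{31} = 1 * -8 = -8

-8


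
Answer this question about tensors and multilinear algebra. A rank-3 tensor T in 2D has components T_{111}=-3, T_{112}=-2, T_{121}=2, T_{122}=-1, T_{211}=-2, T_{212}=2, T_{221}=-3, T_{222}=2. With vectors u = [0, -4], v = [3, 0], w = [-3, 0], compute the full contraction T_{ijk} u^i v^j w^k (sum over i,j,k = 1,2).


S = sum over i,j,k of T_{ijk} u_i v_j w_k. Expanding all 8 terms:
T_{111}*u_1*v_1*w_1 = -3*0*3*-3 = 0  (running total: 0)
T_{112}*u_1*v_1*w_2 = -2*0*3*0 = 0  (running total: 0)
T_{121}*u_1*v_2*w_1 = 2*0*0*-3 = 0  (running total: 0)
T_{122}*u_1*v_2*w_2 = -1*0*0*0 = 0  (running total: 0)
T_{211}*u_2*v_1*w_1 = -2*-4*3*-3 = -72  (running total: -72)
T_{212}*u_2*v_1*w_2 = 2*-4*3*0 = 0  (running total: -72)
T_{221}*u_2*v_2*w_1 = -3*-4*0*-3 = 0  (running total: -72)
T_{222}*u_2*v_2*w_2 = 2*-4*0*0 = 0  (running total: -72)
S = -72

-72


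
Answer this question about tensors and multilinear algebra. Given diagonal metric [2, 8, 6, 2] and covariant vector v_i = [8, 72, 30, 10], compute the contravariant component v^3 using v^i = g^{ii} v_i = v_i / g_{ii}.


To raise an index with a diagonal metric: v^i = v_i / g_{ii}.
For index 3: v_3 = 30, g_{33} = 6
v^3 = 30 / 6 = 5

5


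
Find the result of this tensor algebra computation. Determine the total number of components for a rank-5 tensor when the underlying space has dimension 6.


The number of components of a rank-r tensor in d dimensions is d^r.
Here d = 6 and r = 5.
6^5 = 7776

7776


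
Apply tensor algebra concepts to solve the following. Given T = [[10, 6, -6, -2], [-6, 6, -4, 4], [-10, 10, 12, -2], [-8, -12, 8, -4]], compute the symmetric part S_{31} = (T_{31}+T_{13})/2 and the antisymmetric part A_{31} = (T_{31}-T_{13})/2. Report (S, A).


T_{31} = -10
T_{13} = -6
S_{31} = (-10 + -6)/2 = -16/2 = -8
A_{31} = (-10 - -6)/2 = -4/2 = -2
Check: S + A = -8 + -2 = -10 = T_{31}.

(-8, -2)


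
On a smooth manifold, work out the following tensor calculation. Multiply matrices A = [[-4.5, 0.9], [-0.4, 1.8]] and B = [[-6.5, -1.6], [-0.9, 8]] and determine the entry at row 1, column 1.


(AB)_{ij} = sum_k A_{ik} B_{kj}.
For i=1, j=1:
A_{11} * B_{11} = -4.5 * -6.5 = 29.25
A_{12} * B_{21} = 0.9 * -0.9 = -0.81
Sum = 29.25 + -0.81 = 28.44

28.44


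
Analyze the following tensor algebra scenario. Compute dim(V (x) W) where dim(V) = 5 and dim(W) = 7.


The dimension of a tensor product is the product of dimensions.
dim(V) = 5, dim(W) = 7
dim(V (x) W) = 5 * 7 = 35

35


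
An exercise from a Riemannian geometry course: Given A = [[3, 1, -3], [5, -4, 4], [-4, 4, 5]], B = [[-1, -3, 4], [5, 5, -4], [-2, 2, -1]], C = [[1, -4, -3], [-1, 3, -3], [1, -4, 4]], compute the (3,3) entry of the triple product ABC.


(ABC)_{33} = sum_m (AB)_{3m} C_{m3}. First compute row 3 of AB.
(AB)_{31} = -4*-1 + 4*5 + 5*-2 = 14
(AB)_{32} = -4*-3 + 4*5 + 5*2 = 42
(AB)_{33} = -4*4 + 4*-4 + 5*-1 = -37
Now contract with column 3 of C:
(AB)_{31} * C_{13} = 14 * -3 = -42
(AB)_{32} * C_{23} = 42 * -3 = -126
(AB)_{33} * C_{33} = -37 * 4 = -148
(ABC)_{33} = -42 + -126 + -148 = -316

-316


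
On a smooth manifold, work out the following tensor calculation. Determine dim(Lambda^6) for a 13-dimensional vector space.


The dimension of the space of p-forms on an n-dimensional space is C(n, p).
n = 13, p = 6
C(13, 6) = 13! / (6! * 7!) = 1716

1716


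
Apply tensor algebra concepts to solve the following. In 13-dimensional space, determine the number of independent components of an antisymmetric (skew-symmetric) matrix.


An antisymmetric rank-2 tensor satisfies A_{ij} = -A_{ji}, so diagonal entries are zero.
The independent components are the upper-triangular entries: C(n, 2) = n(n-1)/2.
n = 13
C(13, 2) = 13 * 12 / 2 = 156 / 2 = 78

78


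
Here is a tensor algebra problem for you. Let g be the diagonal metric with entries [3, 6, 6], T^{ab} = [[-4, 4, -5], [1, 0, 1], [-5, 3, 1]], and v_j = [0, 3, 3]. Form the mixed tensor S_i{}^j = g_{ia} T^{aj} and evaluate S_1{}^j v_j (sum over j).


Step 1: lower the first index. For a diagonal metric, g_{ia} T^{aj} = g_{ii} T^{ij} (no sum on i).
g_{11} = 3
S_1{}^1 = 3 * T^{11} = 3 * -4 = -12
S_1{}^2 = 3 * T^{12} = 3 * 4 = 12
S_1{}^3 = 3 * T^{13} = 3 * -5 = -15
Step 2: contract S_1{}^j with v_j.
S_1{}^1 * v_1 = -12 * 0 = 0
S_1{}^2 * v_2 = 12 * 3 = 36
S_1{}^3 * v_3 = -15 * 3 = -45
Result = 0 + 36 + -45 = -9

-9


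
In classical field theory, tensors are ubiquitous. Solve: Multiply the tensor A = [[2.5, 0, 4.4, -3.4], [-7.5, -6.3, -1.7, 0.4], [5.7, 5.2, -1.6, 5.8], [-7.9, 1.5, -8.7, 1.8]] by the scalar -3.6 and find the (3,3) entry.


Scalar multiplication: (cA)_{ij} = c * A_{ij}.
c = -3.6
A_{33} = -1.6
(cA)_{33} = -3.6 * -1.6 = 5.76

5.76


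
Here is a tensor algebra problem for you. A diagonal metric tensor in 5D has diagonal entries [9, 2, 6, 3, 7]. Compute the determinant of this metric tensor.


For a diagonal metric, the determinant is the product of diagonal entries.
Diagonal entries: 9, 2, 6, 3, 7
det(g) = 9 * 2 * 6 * 3 * 7 = 2268

2268


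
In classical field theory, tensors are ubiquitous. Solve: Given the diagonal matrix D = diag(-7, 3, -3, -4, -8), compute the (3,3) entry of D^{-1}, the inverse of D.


For a diagonal matrix, the inverse has entries (D^{-1})_{ii} = 1/d_{ii}.
The diagonal entries are: d_{11} = -7, d_{22} = 3, d_{33} = -3, d_{44} = -4, d_{55} = -8
We need (D^{-1})_{33} = 1/d_{33} = 1/-3 = -1/3

-1/3


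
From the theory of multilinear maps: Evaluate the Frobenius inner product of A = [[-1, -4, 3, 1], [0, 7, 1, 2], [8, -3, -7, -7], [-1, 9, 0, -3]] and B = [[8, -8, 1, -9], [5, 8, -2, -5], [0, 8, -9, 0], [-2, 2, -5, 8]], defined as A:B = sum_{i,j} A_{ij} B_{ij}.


A:B = sum over all i,j of A_{ij} * B_{ij}.
Row 1: -1*8=-8, -4*-8=32, 3*1=3, 1*-9=-9 => row sum = 18
Row 2: 0*5=0, 7*8=56, 1*-2=-2, 2*-5=-10 => row sum = 44
Row 3: 8*0=0, -3*8=-24, -7*-9=63, -7*0=0 => row sum = 39
Row 4: -1*-2=2, 9*2=18, 0*-5=0, -3*8=-24 => row sum = -4
Total = 18 + 44 + 39 + -4 = 97

97


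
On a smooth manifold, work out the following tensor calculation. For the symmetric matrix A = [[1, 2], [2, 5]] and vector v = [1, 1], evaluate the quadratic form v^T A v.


First compute Av:
(Av)_1 = 1*1 + 2*1 = 3
(Av)_2 = 2*1 + 5*1 = 7
Av = [3, 7]
Then v^T (Av) = 1*3 + 1*7
= 3 + 7 = 10

10


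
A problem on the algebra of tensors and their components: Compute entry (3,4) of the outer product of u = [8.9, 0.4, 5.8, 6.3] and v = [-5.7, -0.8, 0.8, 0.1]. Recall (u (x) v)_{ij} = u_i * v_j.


The outer product entry T_{ij} = u_i * v_j.
We need i=3, j=4.
u_3 = 5.8, v_4 = 0.1
T_{3,4} = 5.8 * 0.1 = 0.58

0.58


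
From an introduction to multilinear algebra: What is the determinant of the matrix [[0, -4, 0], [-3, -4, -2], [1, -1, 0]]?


Expanding along the first row, det(A) = a11*M_11 - a12*M_12 + a13*M_13, where M_1j is the (1,j) minor.
Minor M_11 = -4*0 - -2*-1 = -2
Minor M_12 = -3*0 - -2*1 = 2
Minor M_13 = -3*-1 - -4*1 = 7
det = 0*(-2) - -4*(2) + 0*(7)
    = 0 - -8 + 0
    = 8

8


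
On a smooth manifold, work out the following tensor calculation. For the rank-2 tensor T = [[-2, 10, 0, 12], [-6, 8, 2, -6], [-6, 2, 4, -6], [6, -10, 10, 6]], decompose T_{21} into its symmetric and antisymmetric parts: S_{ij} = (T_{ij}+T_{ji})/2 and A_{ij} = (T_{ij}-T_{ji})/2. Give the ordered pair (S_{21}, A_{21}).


T_{21} = -6
T_{12} = 10
S_{21} = (-6 + 10)/2 = 4/2 = 2
A_{21} = (-6 - 10)/2 = -16/2 = -8
Check: S + A = 2 + -8 = -6 = T_{21}.

(2, -8)


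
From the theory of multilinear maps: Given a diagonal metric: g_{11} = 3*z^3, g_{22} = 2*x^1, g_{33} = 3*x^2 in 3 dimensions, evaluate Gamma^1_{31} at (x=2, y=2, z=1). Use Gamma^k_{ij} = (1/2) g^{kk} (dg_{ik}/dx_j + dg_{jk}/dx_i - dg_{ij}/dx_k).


For a diagonal metric, Gamma^k_{ij} = (1/2) g^{kk} (dg_{ik}/dx_j + dg_{jk}/dx_i - dg_{ij}/dx_k).
The metric is diagonal, so g_{ab} = 0 for a != b.
At the given point: g_{11} = 3, g_{22} = 4, g_{33} = 12
g^{11} = 1/3
dg_{31}/dx_1 = 0 (off-diagonal)
dg_{11}/dx_3 = dg_{11}/dx_3 = 9
dg_{31}/dx_1 = 0 (off-diagonal)
Numerator = 0 + 9 - 0 = 9
Gamma^1_{31} = 9 / (2 * 3) = 3/2

3/2


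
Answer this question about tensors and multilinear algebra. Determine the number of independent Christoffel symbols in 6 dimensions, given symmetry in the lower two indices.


Christoffel symbols Gamma^k_{ij} are symmetric in i,j, so there are d * d(d+1)/2 independent symbols.
d = 6
d(d+1)/2 = 6 * 7 / 2 = 21
Total = 6 * 21 = 126

126


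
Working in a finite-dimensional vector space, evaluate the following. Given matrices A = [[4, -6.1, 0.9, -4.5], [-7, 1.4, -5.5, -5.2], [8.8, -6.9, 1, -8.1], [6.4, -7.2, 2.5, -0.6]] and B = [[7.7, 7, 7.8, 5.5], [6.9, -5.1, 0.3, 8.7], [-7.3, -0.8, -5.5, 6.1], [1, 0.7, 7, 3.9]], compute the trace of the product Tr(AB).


Tr(AB) = sum_i (AB)_{ii} where (AB)_{ii} = sum_k A_{ik} B_{ki}.
(AB)_{11} = 4*7.7 + -6.1*6.9 + 0.9*-7.3 + -4.5*1 = -22.36
(AB)_{22} = -7*7 + 1.4*-5.1 + -5.5*-0.8 + -5.2*0.7 = -55.38
(AB)_{33} = 8.8*7.8 + -6.9*0.3 + 1*-5.5 + -8.1*7 = 4.37
(AB)_{44} = 6.4*5.5 + -7.2*8.7 + 2.5*6.1 + -0.6*3.9 = -14.53
Tr(AB) = -22.36 + -55.38 + 4.37 + -14.53 = -87.9

-87.9


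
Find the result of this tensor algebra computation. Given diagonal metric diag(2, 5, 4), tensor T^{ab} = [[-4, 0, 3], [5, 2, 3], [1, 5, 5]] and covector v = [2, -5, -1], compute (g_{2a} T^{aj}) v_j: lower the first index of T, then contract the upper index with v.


Step 1: lower the first index. For a diagonal metric, g_{ia} T^{aj} = g_{ii} T^{ij} (no sum on i).
g_{22} = 5
S_2{}^1 = 5 * T^{21} = 5 * 5 = 25
S_2{}^2 = 5 * T^{22} = 5 * 2 = 10
S_2{}^3 = 5 * T^{23} = 5 * 3 = 15
Step 2: contract S_2{}^j with v_j.
S_2{}^1 * v_1 = 25 * 2 = 50
S_2{}^2 * v_2 = 10 * -5 = -50
S_2{}^3 * v_3 = 15 * -1 = -15
Result = 50 + -50 + -15 = -15

-15


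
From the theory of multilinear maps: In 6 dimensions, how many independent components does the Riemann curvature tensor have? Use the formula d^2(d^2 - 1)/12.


The Riemann tensor in d dimensions has d^2(d^2 - 1)/12 independent components.
d = 6, so d^2 = 36
d^2 - 1 = 35
d^2(d^2 - 1) = 36 * 35 = 1260
Divide by 12: 1260 / 12 = 105

105


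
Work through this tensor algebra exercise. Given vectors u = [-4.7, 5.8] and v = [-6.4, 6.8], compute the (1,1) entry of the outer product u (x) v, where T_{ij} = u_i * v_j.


The outer product entry T_{ij} = u_i * v_j.
We need i=1, j=1.
u_1 = -4.7, v_1 = -6.4
T_{1,1} = -4.7 * -6.4 = 30.08

30.08


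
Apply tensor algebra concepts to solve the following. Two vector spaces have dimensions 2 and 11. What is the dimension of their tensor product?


The dimension of a tensor product is the product of dimensions.
dim(V) = 2, dim(W) = 11
dim(V (x) W) = 2 * 11 = 22

22


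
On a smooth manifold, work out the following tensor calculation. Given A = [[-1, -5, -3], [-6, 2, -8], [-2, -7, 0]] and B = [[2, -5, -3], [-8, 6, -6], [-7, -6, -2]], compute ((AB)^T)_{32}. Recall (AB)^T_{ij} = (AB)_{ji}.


(AB)^T_{ij} = (AB)_{ji} = sum_k A_{jk} B_{ki}.
For i=3, j=2 we need (AB)_{23}:
A_{21} * B_{13} = -6 * -3 = 18
A_{22} * B_{23} = 2 * -6 = -12
A_{23} * B_{33} = -8 * -2 = 16
Sum = 18 + -12 + 16 = 22

22


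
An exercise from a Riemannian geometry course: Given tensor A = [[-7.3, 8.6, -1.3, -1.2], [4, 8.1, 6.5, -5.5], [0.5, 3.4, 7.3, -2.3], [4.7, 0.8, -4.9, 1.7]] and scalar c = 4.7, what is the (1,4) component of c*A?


Scalar multiplication: (cA)_{ij} = c * A_{ij}.
c = 4.7
A_{14} = -1.2
(cA)_{14} = 4.7 * -1.2 = -5.64

-5.64


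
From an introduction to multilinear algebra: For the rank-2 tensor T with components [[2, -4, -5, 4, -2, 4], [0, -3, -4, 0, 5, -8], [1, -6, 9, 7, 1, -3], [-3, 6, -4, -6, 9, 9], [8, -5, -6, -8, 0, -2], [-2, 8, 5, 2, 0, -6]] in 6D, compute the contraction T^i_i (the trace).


The contraction (trace) of a rank-2 tensor is the sum of its diagonal elements.
Diagonal entries: A[1,1] = 2, A[2,2] = -3, A[3,3] = 9, A[4,4] = -6, A[5,5] = 0, A[6,6] = -6
Tr(A) = 2 + -3 + 9 + -6 + 0 + -6 = -4

-4


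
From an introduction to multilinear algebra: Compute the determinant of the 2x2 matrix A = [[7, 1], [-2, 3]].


For a 2x2 matrix [[a, b], [c, d]], det = a*d - b*c.
a = 7, b = 1, c = -2, d = 3
a*d = 7 * 3 = 21
b*c = 1 * -2 = -2
det = 21 - -2 = 23

23


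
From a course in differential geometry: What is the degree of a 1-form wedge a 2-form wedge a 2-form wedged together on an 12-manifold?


The degree of a wedge product is the sum of the degrees of the individual forms.
Degrees: 1, 2, 2
Total degree = 1 + 2 + 2 = 5

5


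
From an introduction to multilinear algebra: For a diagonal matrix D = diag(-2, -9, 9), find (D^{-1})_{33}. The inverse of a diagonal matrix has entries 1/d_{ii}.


For a diagonal matrix, the inverse has entries (D^{-1})_{ii} = 1/d_{ii}.
The diagonal entries are: d_{11} = -2, d_{22} = -9, d_{33} = 9
We need (D^{-1})_{33} = 1/d_{33} = 1/9 = 1/9

1/9


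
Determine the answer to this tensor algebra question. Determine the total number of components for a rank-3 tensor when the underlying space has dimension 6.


The number of components of a rank-r tensor in d dimensions is d^r.
Here d = 6 and r = 3.
6^3 = 216

216


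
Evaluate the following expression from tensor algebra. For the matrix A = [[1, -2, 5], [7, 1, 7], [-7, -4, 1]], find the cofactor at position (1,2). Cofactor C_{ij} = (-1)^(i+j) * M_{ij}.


To find cofactor C_{12}, delete row 1 and column 2.
The resulting 2x2 submatrix is: [[7, 7], [-7, 1]]
Minor M_{12} = 7*1 - 7*-7
  = 7 - -49 = 56
Sign = (-1)^(1+2) = (-1)^3 = -1
Cofactor C_{12} = -1 * 56 = -56

-56


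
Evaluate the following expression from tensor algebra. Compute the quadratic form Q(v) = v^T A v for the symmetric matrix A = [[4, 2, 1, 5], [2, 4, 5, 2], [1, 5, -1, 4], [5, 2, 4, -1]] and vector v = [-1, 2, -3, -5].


First compute Av:
(Av)_1 = 4*-1 + 2*2 + 1*-3 + 5*-5 = -28
(Av)_2 = 2*-1 + 4*2 + 5*-3 + 2*-5 = -19
(Av)_3 = 1*-1 + 5*2 + -1*-3 + 4*-5 = -8
(Av)_4 = 5*-1 + 2*2 + 4*-3 + -1*-5 = -8
Av = [-28, -19, -8, -8]
Then v^T (Av) = -1*-28 + 2*-19 + -3*-8 + -5*-8
= 28 + -38 + 24 + 40 = 54

54


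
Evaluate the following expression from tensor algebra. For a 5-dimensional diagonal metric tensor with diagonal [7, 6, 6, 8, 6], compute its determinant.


For a diagonal metric, the determinant is the product of diagonal entries.
Diagonal entries: 7, 6, 6, 8, 6
det(g) = 7 * 6 * 6 * 8 * 6 = 12096

12096


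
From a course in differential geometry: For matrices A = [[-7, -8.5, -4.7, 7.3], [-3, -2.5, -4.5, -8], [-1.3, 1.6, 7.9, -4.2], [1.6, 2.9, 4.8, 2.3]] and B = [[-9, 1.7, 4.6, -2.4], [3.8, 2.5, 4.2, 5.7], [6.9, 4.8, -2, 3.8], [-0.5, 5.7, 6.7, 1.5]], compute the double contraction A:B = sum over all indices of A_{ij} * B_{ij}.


A:B = sum over all i,j of A_{ij} * B_{ij}.
Row 1: -7*-9=63, -8.5*1.7=-14.45, -4.7*4.6=-21.62, 7.3*-2.4=-17.52 => row sum = 9.41
Row 2: -3*3.8=-11.4, -2.5*2.5=-6.25, -4.5*4.2=-18.9, -8*5.7=-45.6 => row sum = -82.15
Row 3: -1.3*6.9=-8.97, 1.6*4.8=7.68, 7.9*-2=-15.8, -4.2*3.8=-15.96 => row sum = -33.05
Row 4: 1.6*-0.5=-0.8, 2.9*5.7=16.53, 4.8*6.7=32.16, 2.3*1.5=3.45 => row sum = 51.34
Total = 9.41 + -82.15 + -33.05 + 51.34 = -54.45

-54.45


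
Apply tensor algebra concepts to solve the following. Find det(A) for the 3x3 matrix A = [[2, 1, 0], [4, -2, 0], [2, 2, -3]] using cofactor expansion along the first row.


Expanding along the first row, det(A) = a11*M_11 - a12*M_12 + a13*M_13, where M_1j is the (1,j) minor.
Minor M_11 = -2*-3 - 0*2 = 6
Minor M_12 = 4*-3 - 0*2 = -12
Minor M_13 = 4*2 - -2*2 = 12
det = 2*(6) - 1*(-12) + 0*(12)
    = 12 - -12 + 0
    = 24

24


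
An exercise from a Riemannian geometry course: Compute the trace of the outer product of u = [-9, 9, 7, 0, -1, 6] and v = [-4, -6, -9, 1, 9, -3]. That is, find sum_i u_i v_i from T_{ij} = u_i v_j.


The outer product gives T_{ij} = u_i v_j.
The trace (contraction) is Tr(T) = sum_i T_{ii} = sum_i u_i v_i.
Diagonal entries:
T_{11} = u_1 * v_1 = -9 * -4 = 36
T_{22} = u_2 * v_2 = 9 * -6 = -54
T_{33} = u_3 * v_3 = 7 * -9 = -63
T_{44} = u_4 * v_4 = 0 * 1 = 0
T_{55} = u_5 * v_5 = -1 * 9 = -9
T_{66} = u_6 * v_6 = 6 * -3 = -18
Tr(T) = 36 + -54 + -63 + 0 + -9 + -18 = -108

-108


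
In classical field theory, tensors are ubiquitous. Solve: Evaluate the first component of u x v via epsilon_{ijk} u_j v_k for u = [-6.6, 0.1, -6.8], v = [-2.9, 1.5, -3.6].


(u x v)_1 = sum_{j,k} epsilon_{1jk} u_j v_k. Only permutations of (1,2,3) contribute; the two non-zero terms are:
eps_{123} u_2 v_3 = 1 * 0.1 * -3.6 = -0.36
eps_{132} u_3 v_2 = -1 * -6.8 * 1.5 = 10.2
(u x v)_1 = 9.84

9.84


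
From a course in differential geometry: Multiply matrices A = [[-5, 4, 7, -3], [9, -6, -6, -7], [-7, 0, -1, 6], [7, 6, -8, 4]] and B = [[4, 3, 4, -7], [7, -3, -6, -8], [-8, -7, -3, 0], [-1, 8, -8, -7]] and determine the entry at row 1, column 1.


(AB)_{ij} = sum_k A_{ik} B_{kj}.
For i=1, j=1:
A_{11} * B_{11} = -5 * 4 = -20
A_{12} * B_{21} = 4 * 7 = 28
A_{13} * B_{31} = 7 * -8 = -56
A_{14} * B_{41} = -3 * -1 = 3
Sum = -20 + 28 + -56 + 3 = -45

-45


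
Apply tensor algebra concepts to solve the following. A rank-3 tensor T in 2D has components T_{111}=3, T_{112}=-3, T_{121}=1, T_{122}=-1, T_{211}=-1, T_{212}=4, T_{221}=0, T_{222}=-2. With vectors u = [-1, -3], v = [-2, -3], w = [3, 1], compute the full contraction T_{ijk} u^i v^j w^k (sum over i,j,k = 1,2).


S = sum over i,j,k of T_{ijk} u_i v_j w_k. Expanding all 8 terms:
T_{111}*u_1*v_1*w_1 = 3*-1*-2*3 = 18  (running total: 18)
T_{112}*u_1*v_1*w_2 = -3*-1*-2*1 = -6  (running total: 12)
T_{121}*u_1*v_2*w_1 = 1*-1*-3*3 = 9  (running total: 21)
T_{122}*u_1*v_2*w_2 = -1*-1*-3*1 = -3  (running total: 18)
T_{211}*u_2*v_1*w_1 = -1*-3*-2*3 = -18  (running total: 0)
T_{212}*u_2*v_1*w_2 = 4*-3*-2*1 = 24  (running total: 24)
T_{221}*u_2*v_2*w_1 = 0*-3*-3*3 = 0  (running total: 24)
T_{222}*u_2*v_2*w_2 = -2*-3*-3*1 = -18  (running total: 6)
S = 6

6


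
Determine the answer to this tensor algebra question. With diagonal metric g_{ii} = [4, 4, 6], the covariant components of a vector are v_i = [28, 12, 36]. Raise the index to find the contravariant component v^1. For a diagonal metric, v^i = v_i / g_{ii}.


To raise an index with a diagonal metric: v^i = v_i / g_{ii}.
For index 1: v_1 = 28, g_{11} = 4
v^1 = 28 / 4 = 7

7


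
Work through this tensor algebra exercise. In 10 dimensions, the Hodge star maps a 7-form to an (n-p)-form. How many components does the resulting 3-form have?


The Hodge dual of a p-form on an n-dimensional manifold is an (n-p)-form.
n = 10, p = 7, so dual degree = 10 - 7 = 3
The number of components is C(n, n-p) = C(10, 3) = 120

120


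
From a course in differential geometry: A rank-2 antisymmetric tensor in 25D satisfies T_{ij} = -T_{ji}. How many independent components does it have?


An antisymmetric rank-2 tensor satisfies A_{ij} = -A_{ji}, so diagonal entries are zero.
The independent components are the upper-triangular entries: C(n, 2) = n(n-1)/2.
n = 25
C(25, 2) = 25 * 24 / 2 = 600 / 2 = 300

300


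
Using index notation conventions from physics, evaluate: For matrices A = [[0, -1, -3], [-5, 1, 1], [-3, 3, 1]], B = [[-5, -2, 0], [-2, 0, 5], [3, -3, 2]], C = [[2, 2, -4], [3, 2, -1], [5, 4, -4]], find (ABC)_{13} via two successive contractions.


(ABC)_{13} = sum_m (AB)_{1m} C_{m3}. First compute row 1 of AB.
(AB)_{11} = 0*-5 + -1*-2 + -3*3 = -7
(AB)_{12} = 0*-2 + -1*0 + -3*-3 = 9
(AB)_{13} = 0*0 + -1*5 + -3*2 = -11
Now contract with column 3 of C:
(AB)_{11} * C_{13} = -7 * -4 = 28
(AB)_{12} * C_{23} = 9 * -1 = -9
(AB)_{13} * C_{33} = -11 * -4 = 44
(ABC)_{13} = 28 + -9 + 44 = 63

63


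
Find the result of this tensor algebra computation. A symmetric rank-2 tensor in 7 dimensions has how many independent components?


A symmetric rank-2 tensor in d dimensions has d(d+1)/2 independent components.
d = 7
d(d+1)/2 = 7 * 8 / 2 = 56 / 2 = 28

28


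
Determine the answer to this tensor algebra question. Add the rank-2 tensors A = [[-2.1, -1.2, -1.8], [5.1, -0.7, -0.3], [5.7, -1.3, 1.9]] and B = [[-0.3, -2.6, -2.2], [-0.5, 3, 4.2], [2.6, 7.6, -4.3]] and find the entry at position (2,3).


Tensor addition is component-wise: (A + B)_{ij} = A_{ij} + B_{ij}.
A_{23} = -0.3
B_{23} = 4.2
(A + B)_{23} = -0.3 + 4.2 = 3.9

3.9


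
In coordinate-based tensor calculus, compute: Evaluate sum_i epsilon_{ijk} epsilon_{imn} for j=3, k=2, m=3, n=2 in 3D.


Using the identity: epsilon_{ijk} epsilon_{imn} = delta_{jm} delta_{kn} - delta_{jn} delta_{km}.
delta_{33} = 1
delta_{22} = 1
delta_{32} = 0
delta_{23} = 0
Result = 1 * 1 - 0 * 0 = 1 - 0 = 1

1


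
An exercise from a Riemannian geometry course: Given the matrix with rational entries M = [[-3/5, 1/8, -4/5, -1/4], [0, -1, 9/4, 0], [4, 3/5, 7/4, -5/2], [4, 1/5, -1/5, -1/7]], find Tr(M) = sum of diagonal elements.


The trace is the sum of diagonal entries.
Diagonal: M[1,1] = -3/5, M[2,2] = -1, M[3,3] = 7/4, M[4,4] = -1/7
Tr(M) = -3/5 + -1 + 7/4 + -1/7
Computing step by step:
After adding M[1,1]: -3/5
After adding M[2,2]: -8/5
After adding M[3,3]: 3/20
After adding M[4,4]: 1/140
Tr(M) = 1/140

1/140


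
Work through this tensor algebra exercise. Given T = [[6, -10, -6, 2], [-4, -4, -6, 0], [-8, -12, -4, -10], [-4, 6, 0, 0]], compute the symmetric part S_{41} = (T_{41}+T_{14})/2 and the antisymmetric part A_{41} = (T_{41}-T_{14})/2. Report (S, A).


T_{41} = -4
T_{14} = 2
S_{41} = (-4 + 2)/2 = -2/2 = -1
A_{41} = (-4 - 2)/2 = -6/2 = -3
Check: S + A = -1 + -3 = -4 = T_{41}.

(-1, -3)


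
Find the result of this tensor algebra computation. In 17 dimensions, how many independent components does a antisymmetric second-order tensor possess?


A antisymmetric rank-2 tensor in d dimensions has d(d-1)/2 independent components.
d = 17
d(d-1)/2 = 17 * 16 / 2 = 272 / 2 = 136

136


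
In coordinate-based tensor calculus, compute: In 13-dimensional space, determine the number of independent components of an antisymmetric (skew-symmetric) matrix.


An antisymmetric rank-2 tensor satisfies A_{ij} = -A_{ji}, so diagonal entries are zero.
The independent components are the upper-triangular entries: C(n, 2) = n(n-1)/2.
n = 13
C(13, 2) = 13 * 12 / 2 = 156 / 2 = 78

78


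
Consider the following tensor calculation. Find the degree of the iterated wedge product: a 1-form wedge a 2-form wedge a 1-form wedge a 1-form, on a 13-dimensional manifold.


The degree of a wedge product is the sum of the degrees of the individual forms.
Degrees: 1, 2, 1, 1
Total degree = 1 + 2 + 1 + 1 = 5

5


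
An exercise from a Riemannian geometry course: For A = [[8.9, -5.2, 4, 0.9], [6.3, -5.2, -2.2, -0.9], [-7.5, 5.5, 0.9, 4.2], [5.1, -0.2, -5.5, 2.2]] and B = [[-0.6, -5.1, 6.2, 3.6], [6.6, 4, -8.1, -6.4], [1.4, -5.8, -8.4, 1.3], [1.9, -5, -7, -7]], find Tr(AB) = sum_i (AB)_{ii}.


Tr(AB) = sum_i (AB)_{ii} where (AB)_{ii} = sum_k A_{ik} B_{ki}.
(AB)_{11} = 8.9*-0.6 + -5.2*6.6 + 4*1.4 + 0.9*1.9 = -32.35
(AB)_{22} = 6.3*-5.1 + -5.2*4 + -2.2*-5.8 + -0.9*-5 = -35.67
(AB)_{33} = -7.5*6.2 + 5.5*-8.1 + 0.9*-8.4 + 4.2*-7 = -128.01
(AB)_{44} = 5.1*3.6 + -0.2*-6.4 + -5.5*1.3 + 2.2*-7 = -2.91
Tr(AB) = -32.35 + -35.67 + -128.01 + -2.91 = -198.94

-198.94


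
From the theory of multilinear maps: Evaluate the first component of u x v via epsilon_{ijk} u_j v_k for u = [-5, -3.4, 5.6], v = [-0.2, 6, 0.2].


(u x v)_1 = sum_{j,k} epsilon_{1jk} u_j v_k. Only permutations of (1,2,3) contribute; the two non-zero terms are:
eps_{123} u_2 v_3 = 1 * -3.4 * 0.2 = -0.68
eps_{132} u_3 v_2 = -1 * 5.6 * 6 = -33.6
(u x v)_1 = -34.28

-34.28


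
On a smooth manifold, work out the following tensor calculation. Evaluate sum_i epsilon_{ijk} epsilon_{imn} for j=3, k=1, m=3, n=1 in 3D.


Using the identity: epsilon_{ijk} epsilon_{imn} = delta_{jm} delta_{kn} - delta_{jn} delta_{km}.
delta_{33} = 1
delta_{11} = 1
delta_{31} = 0
delta_{13} = 0
Result = 1 * 1 - 0 * 0 = 1 - 0 = 1

1


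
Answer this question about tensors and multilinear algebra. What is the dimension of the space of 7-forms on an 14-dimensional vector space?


The dimension of the space of p-forms on an n-dimensional space is C(n, p).
n = 14, p = 7
C(14, 7) = 14! / (7! * 7!) = 3432

3432


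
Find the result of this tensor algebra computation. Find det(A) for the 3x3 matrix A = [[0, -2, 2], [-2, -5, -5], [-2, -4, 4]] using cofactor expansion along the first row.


Expanding along the first row, det(A) = a11*M_11 - a12*M_12 + a13*M_13, where M_1j is the (1,j) minor.
Minor M_11 = -5*4 - -5*-4 = -40
Minor M_12 = -2*4 - -5*-2 = -18
Minor M_13 = -2*-4 - -5*-2 = -2
det = 0*(-40) - -2*(-18) + 2*(-2)
    = 0 - 36 + -4
    = -40

-40
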